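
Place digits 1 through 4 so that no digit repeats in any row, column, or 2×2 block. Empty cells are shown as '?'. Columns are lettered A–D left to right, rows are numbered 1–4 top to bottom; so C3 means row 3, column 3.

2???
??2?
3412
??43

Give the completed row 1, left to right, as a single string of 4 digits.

C1 = 3: row 1 has {2}; col 3 has {1,2,4}; box has {2} → only 3 remains.
A4 = 1 (sole candidate).
B4 = 2 (sole candidate).
B1 = 1: row 1 has {2,3}; col 2 has {2,4}; box has {2} → only 1 remains.
D1 = 4: row 1 has {1,2,3}; col 4 has {2,3}; box has {2,3} → only 4 remains.

2134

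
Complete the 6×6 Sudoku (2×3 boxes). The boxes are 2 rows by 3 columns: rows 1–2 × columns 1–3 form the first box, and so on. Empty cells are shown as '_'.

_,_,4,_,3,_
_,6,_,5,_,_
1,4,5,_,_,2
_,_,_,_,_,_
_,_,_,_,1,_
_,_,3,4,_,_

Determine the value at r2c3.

1

r3c5 = 6 (sole candidate).
r3c4 = 3 (sole candidate).
r4c4 = 1 (sole candidate).
r2c1 = 3 (hidden single in row 2).
r4c2 = 3 (hidden single in row 4).
r5c6 = 3 (hidden single in row 5).
r5c1 = 4 (hidden single in row 5).
r5c2 = 5 (hidden single in row 5).
r1c1 = 5 (hidden single in row 1).
r6c2 = 1 (hidden single in row 6).
r1c2 = 2 (sole candidate).
r1c4 = 6 (sole candidate).
r1c6 = 1 (sole candidate).
r2c3 = 1: row 2 has {3,5,6}; col 3 has {3,4,5}; box has {2,3,4,5,6} → only 1 remains.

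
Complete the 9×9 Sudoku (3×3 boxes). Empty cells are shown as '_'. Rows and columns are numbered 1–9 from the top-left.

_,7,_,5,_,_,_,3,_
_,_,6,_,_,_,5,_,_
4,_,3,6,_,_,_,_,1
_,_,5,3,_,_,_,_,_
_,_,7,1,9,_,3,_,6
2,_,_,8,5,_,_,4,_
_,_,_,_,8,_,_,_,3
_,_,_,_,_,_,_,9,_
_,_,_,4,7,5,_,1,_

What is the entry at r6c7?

9

r3c5 = 2: row 3 has {1,3,4,6}; col 5 has {5,7,8,9}; box has {5,6} → only 2 remains.
r5c1 = 8: row 5 has {1,3,6,7,9}; col 1 has {2,4}; box has {2,5,7} → only 8 remains.
r5c2 = 4: row 5 has {1,3,6,7,8,9}; col 2 has {7}; box has {2,5,7,8} → only 4 remains.
r5c6 = 2: row 5 has {1,3,4,6,7,8,9}; col 6 has {5}; box has {1,3,5,8,9} → only 2 remains.
r5c8 = 5: row 5 has {1,2,3,4,6,7,8,9}; col 8 has {1,3,4,9}; box has {3,4,6} → only 5 remains.
r8c4 = 2: row 8 has {9}; col 4 has {1,3,4,5,6,8}; box has {4,5,7,8} → only 2 remains.
r7c4 = 9: row 7 has {3,8}; col 4 has {1,2,3,4,5,6,8}; box has {2,4,5,7,8} → only 9 remains.
r2c4 = 7: row 2 has {5,6}; col 4 has {1,2,3,4,5,6,8,9}; box has {2,5,6} → only 7 remains.
r1c7 = 6: in row 1, 6 can only go here (every other open cell in that row sees a 6).
r3c2 = 5: in row 3, 5 can only go here (every other open cell in that row sees a 5).
r6c2 = 3: in row 6, 3 can only go here (every other open cell in that row sees a 3).
r6c6 = 6: in row 6, 6 can only go here (every other open cell in that row sees a 6).
r4c5 = 4: row 4 has {3,5}; col 5 has {2,5,7,8,9}; box has {1,2,3,5,6,8,9} → only 4 remains.
r4c6 = 7: row 4 has {3,4,5}; col 6 has {2,5,6}; box has {1,2,3,4,5,6,8,9} → only 7 remains.
r7c6 = 1: row 7 has {3,8,9}; col 6 has {2,5,6,7}; box has {2,4,5,7,8,9} → only 1 remains.
r8c6 = 3: row 8 has {2,9}; col 6 has {1,2,5,6,7}; box has {1,2,4,5,7,8,9} → only 3 remains.
r1c5 = 1: row 1 has {3,5,6,7}; col 5 has {2,4,5,7,8,9}; box has {2,5,6,7} → only 1 remains.
r2c5 = 3: row 2 has {5,6,7}; col 5 has {1,2,4,5,7,8,9}; box has {1,2,5,6,7} → only 3 remains.
r8c5 = 6: row 8 has {2,3,9}; col 5 has {1,2,3,4,5,7,8,9}; box has {1,2,3,4,5,7,8,9} → only 6 remains.
r1c1 = 9: row 1 has {1,3,5,6,7}; col 1 has {2,4,8}; box has {3,4,5,6,7} → only 9 remains.
r2c1 = 1: row 2 has {3,5,6,7}; col 1 has {2,4,8,9}; box has {3,4,5,6,7,9} → only 1 remains.
r4c1 = 6: row 4 has {3,4,5,7}; col 1 has {1,2,4,8,9}; box has {2,3,4,5,7,8} → only 6 remains.
r9c1 = 3: row 9 has {1,4,5,7}; col 1 has {1,2,4,6,8,9}; box has {} → only 3 remains.
r7c1 = 5: in row 7, 5 can only go here (every other open cell in that row sees a 5).
r8c1 = 7: row 8 has {2,3,6,9}; col 1 has {1,2,3,4,5,6,8,9}; box has {3,5} → only 7 remains.
r8c9 = 5: in row 8, 5 can only go here (every other open cell in that row sees a 5).
r9c2 = 6: in row 9, 6 can only go here (every other open cell in that row sees a 6).
r7c2 = 2: row 7 has {1,3,5,8,9}; col 2 has {3,4,5,6,7}; box has {3,5,6,7} → only 2 remains.
r7c3 = 4: row 7 has {1,2,3,5,8,9}; col 3 has {3,5,6,7}; box has {2,3,5,6,7} → only 4 remains.
r7c7 = 7: row 7 has {1,2,3,4,5,8,9}; col 7 has {3,5,6}; box has {1,3,5,9} → only 7 remains.
r7c8 = 6: row 7 has {1,2,3,4,5,7,8,9}; col 8 has {1,3,4,5,9}; box has {1,3,5,7,9} → only 6 remains.
r2c2 = 8: row 2 has {1,3,5,6,7}; col 2 has {2,3,4,5,6,7}; box has {1,3,4,5,6,7,9} → only 8 remains.
r2c8 = 2: row 2 has {1,3,5,6,7,8}; col 8 has {1,3,4,5,6,9}; box has {1,3,5,6} → only 2 remains.
r4c8 = 8: row 4 has {3,4,5,6,7}; col 8 has {1,2,3,4,5,6,9}; box has {3,4,5,6} → only 8 remains.
r8c2 = 1: row 8 has {2,3,5,6,7,9}; col 2 has {2,3,4,5,6,7,8}; box has {2,3,4,5,6,7} → only 1 remains.
r8c3 = 8: row 8 has {1,2,3,5,6,7,9}; col 3 has {3,4,5,6,7}; box has {1,2,3,4,5,6,7} → only 8 remains.
r8c7 = 4: row 8 has {1,2,3,5,6,7,8,9}; col 7 has {3,5,6,7}; box has {1,3,5,6,7,9} → only 4 remains.
r9c3 = 9: row 9 has {1,3,4,5,6,7}; col 3 has {3,4,5,6,7,8}; box has {1,2,3,4,5,6,7,8} → only 9 remains.
r1c3 = 2: row 1 has {1,3,5,6,7,9}; col 3 has {3,4,5,6,7,8,9}; box has {1,3,4,5,6,7,8,9} → only 2 remains.
r3c8 = 7: row 3 has {1,2,3,4,5,6}; col 8 has {1,2,3,4,5,6,8,9}; box has {1,2,3,5,6} → only 7 remains.
r4c2 = 9: row 4 has {3,4,5,6,7,8}; col 2 has {1,2,3,4,5,6,7,8}; box has {2,3,4,5,6,7,8} → only 9 remains.
r4c9 = 2: row 4 has {3,4,5,6,7,8,9}; col 9 has {1,3,5,6}; box has {3,4,5,6,8} → only 2 remains.
r6c3 = 1: row 6 has {2,3,4,5,6,8}; col 3 has {2,3,4,5,6,7,8,9}; box has {2,3,4,5,6,7,8,9} → only 1 remains.
r6c7 = 9: row 6 has {1,2,3,4,5,6,8}; col 7 has {3,4,5,6,7}; box has {2,3,4,5,6,8} → only 9 remains.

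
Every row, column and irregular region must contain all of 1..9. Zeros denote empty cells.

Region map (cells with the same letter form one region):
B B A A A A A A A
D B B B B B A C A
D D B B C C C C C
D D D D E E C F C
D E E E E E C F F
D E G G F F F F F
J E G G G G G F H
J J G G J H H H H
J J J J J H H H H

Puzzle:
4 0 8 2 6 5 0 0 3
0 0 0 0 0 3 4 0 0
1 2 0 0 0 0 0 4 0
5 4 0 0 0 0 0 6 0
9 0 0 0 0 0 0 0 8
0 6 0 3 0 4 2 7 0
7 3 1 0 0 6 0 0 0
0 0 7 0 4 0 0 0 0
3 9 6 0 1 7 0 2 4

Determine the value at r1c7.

r4c3 = 3: row 4 has {4,5,6}; col 3 has {1,6,7,8}; region has {1,2,4,5,9} → only 3 remains.
r6c1 = 8: row 6 has {2,3,4,6,7}; col 1 has {1,3,4,5,7,9}; region has {1,2,3,4,5,9} → only 8 remains.
r8c1 = 2: row 8 has {4,7}; col 1 has {1,3,4,5,7,8,9}; region has {1,3,4,6,7,9} → only 2 remains.
r2c1 = 6: row 2 has {3,4}; col 1 has {1,2,3,4,5,7,8,9}; region has {1,2,3,4,5,8,9} → only 6 remains.
r4c4 = 7: row 4 has {3,4,5,6}; col 4 has {2,3}; region has {1,2,3,4,5,6,8,9} → only 7 remains.
r5c7 = 6: in row 5, 6 can only go here (every other open cell in that row sees a 6).
r3c4 = 6: in row 3, 6 can only go here (every other open cell in that row sees a 6).
r5c8 = 3: in row 5, 3 can only go here (every other open cell in that row sees a 3).
r6c9 = 1: in row 6, 1 can only go here (every other open cell in that row sees a 1).
r7c5 = 2: in row 7, 2 can only go here (every other open cell in that row sees a 2).
r7c4 = 4: in row 7, 4 can only go here (every other open cell in that row sees a 4).
r2c3 = 2: in row 2, 2 can only go here (every other open cell in that row sees a 2).
r5c6 = 2: in row 5, 2 can only go here (every other open cell in that row sees a 2).
r5c3 = 4: in row 5, 4 can only go here (every other open cell in that row sees a 4).
r4c9 = 2: in row 4, 2 can only go here (every other open cell in that row sees a 2).
r7c7 = 8: in row 7, 8 can only go here (every other open cell in that row sees an 8).
r9c7 = 5: row 9 has {1,2,3,4,6,7,9}; col 7 has {2,4,6,8}; region has {2,4,7} → only 5 remains.
r7c9 = 9: row 7 has {1,2,3,4,6,7,8}; col 9 has {1,2,3,4,8}; region has {2,4,5,7} → only 9 remains.
r8c9 = 6: row 8 has {2,4,7}; col 9 has {1,2,3,4,8,9}; region has {2,4,5,7,9} → only 6 remains.
r9c4 = 8: row 9 has {1,2,3,4,5,6,7,9}; col 4 has {2,3,4,6,7}; region has {1,2,3,4,6,7,9} → only 8 remains.
r2c9 = 7: row 2 has {2,3,4,6}; col 9 has {1,2,3,4,6,8,9}; region has {2,3,4,5,6,8} → only 7 remains.
r3c9 = 5: row 3 has {1,2,4,6}; col 9 has {1,2,3,4,6,7,8,9}; region has {2,4,6} → only 5 remains.
r7c8 = 5: row 7 has {1,2,3,4,6,7,8,9}; col 8 has {2,3,4,6,7}; region has {1,2,3,4,6,7,8} → only 5 remains.
r8c2 = 5: row 8 has {2,4,6,7}; col 2 has {2,3,4,6,9}; region has {1,2,3,4,6,7,8,9} → only 5 remains.
r8c4 = 9: row 8 has {2,4,5,6,7}; col 4 has {2,3,4,6,7,8}; region has {1,2,3,4,6,7,8} → only 9 remains.
r3c3 = 9: row 3 has {1,2,4,5,6}; col 3 has {1,2,3,4,6,7,8}; region has {2,3,4,6} → only 9 remains.
r3c6 = 8: row 3 has {1,2,4,5,6,9}; col 6 has {2,3,4,5,6,7}; region has {2,4,5,6} → only 8 remains.
r6c3 = 5: row 6 has {1,2,3,4,6,7,8}; col 3 has {1,2,3,4,6,7,8,9}; region has {1,2,3,4,6,7,8,9} → only 5 remains.
r6c5 = 9: row 6 has {1,2,3,4,5,6,7,8}; col 5 has {1,2,4,6}; region has {1,2,3,4,5,6,7,8} → only 9 remains.
r8c6 = 1: row 8 has {2,4,5,6,7,9}; col 6 has {2,3,4,5,6,7,8}; region has {2,4,5,6,7,9} → only 1 remains.
r8c7 = 3: row 8 has {1,2,4,5,6,7,9}; col 7 has {2,4,5,6,8}; region has {1,2,4,5,6,7,9} → only 3 remains.
r8c8 = 8: row 8 has {1,2,3,4,5,6,7,9}; col 8 has {2,3,4,5,6,7}; region has {1,2,3,4,5,6,7,9} → only 8 remains.
r3c7 = 7: row 3 has {1,2,4,5,6,8,9}; col 7 has {2,3,4,5,6,8}; region has {2,4,5,6,8} → only 7 remains.
r4c5 = 8: row 4 has {2,3,4,5,6,7}; col 5 has {1,2,4,6,9}; region has {2,3,4,6} → only 8 remains.
r4c6 = 9: row 4 has {2,3,4,5,6,7,8}; col 6 has {1,2,3,4,5,6,7,8}; region has {2,3,4,6,8} → only 9 remains.
r4c7 = 1: row 4 has {2,3,4,5,6,7,8,9}; col 7 has {2,3,4,5,6,7,8}; region has {2,4,5,6,7,8} → only 1 remains.
r1c7 = 9: row 1 has {2,3,4,5,6,8}; col 7 has {1,2,3,4,5,6,7,8}; region has {2,3,4,5,6,7,8} → only 9 remains.

9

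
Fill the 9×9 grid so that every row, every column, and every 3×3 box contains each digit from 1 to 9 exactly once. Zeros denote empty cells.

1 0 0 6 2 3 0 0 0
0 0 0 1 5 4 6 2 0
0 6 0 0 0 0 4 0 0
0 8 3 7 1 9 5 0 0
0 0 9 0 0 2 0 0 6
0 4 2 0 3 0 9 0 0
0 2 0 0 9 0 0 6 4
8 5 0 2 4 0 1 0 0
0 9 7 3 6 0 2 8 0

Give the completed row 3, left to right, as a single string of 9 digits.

265978431

row 1, column 2 = 7: row 1 has {1,2,3,6}; col 2 has {2,4,5,6,8,9}; box has {1,6} → only 7 remains.
row 1, column 7 = 8: row 1 has {1,2,3,6,7}; col 7 has {1,2,4,5,6,9}; box has {2,4,6} → only 8 remains.
row 2, column 2 = 3: row 2 has {1,2,4,5,6}; col 2 has {2,4,5,6,7,8,9}; box has {1,6,7} → only 3 remains.
row 2, column 3 = 8: row 2 has {1,2,3,4,5,6}; col 3 has {2,3,7,9}; box has {1,3,6,7} → only 8 remains.
row 3, column 3 = 5: row 3 has {4,6}; col 3 has {2,3,7,8,9}; box has {1,3,6,7,8} → only 5 remains.
row 4, column 1 = 6: row 4 has {1,3,5,7,8,9}; col 1 has {1,8}; box has {2,3,4,8,9} → only 6 remains.
row 4, column 8 = 4: row 4 has {1,3,5,6,7,8,9}; col 8 has {2,6,8}; box has {5,6,9} → only 4 remains.
row 4, column 9 = 2: row 4 has {1,3,4,5,6,7,8,9}; col 9 has {4,6}; box has {4,5,6,9} → only 2 remains.
row 5, column 2 = 1: row 5 has {2,6,9}; col 2 has {2,3,4,5,6,7,8,9}; box has {2,3,4,6,8,9} → only 1 remains.
row 5, column 5 = 8: row 5 has {1,2,6,9}; col 5 has {1,2,3,4,5,6,9}; box has {1,2,3,7,9} → only 8 remains.
row 6, column 4 = 5: row 6 has {2,3,4,9}; col 4 has {1,2,3,6,7}; box has {1,2,3,7,8,9} → only 5 remains.
row 6, column 6 = 6: row 6 has {2,3,4,5,9}; col 6 has {2,3,4,9}; box has {1,2,3,5,7,8,9} → only 6 remains.
row 7, column 1 = 3: row 7 has {2,4,6,9}; col 1 has {1,6,8}; box has {2,5,7,8,9} → only 3 remains.
row 7, column 3 = 1: row 7 has {2,3,4,6,9}; col 3 has {2,3,5,7,8,9}; box has {2,3,5,7,8,9} → only 1 remains.
row 7, column 4 = 8: row 7 has {1,2,3,4,6,9}; col 4 has {1,2,3,5,6,7}; box has {2,3,4,6,9} → only 8 remains.
row 7, column 7 = 7: row 7 has {1,2,3,4,6,8,9}; col 7 has {1,2,4,5,6,8,9}; box has {1,2,4,6,8} → only 7 remains.
row 8, column 3 = 6: row 8 has {1,2,4,5,8}; col 3 has {1,2,3,5,7,8,9}; box has {1,2,3,5,7,8,9} → only 6 remains.
row 8, column 6 = 7: row 8 has {1,2,4,5,6,8}; col 6 has {2,3,4,6,9}; box has {2,3,4,6,8,9} → only 7 remains.
row 9, column 1 = 4: row 9 has {2,3,6,7,8,9}; col 1 has {1,3,6,8}; box has {1,2,3,5,6,7,8,9} → only 4 remains.
row 9, column 9 = 5: row 9 has {2,3,4,6,7,8,9}; col 9 has {2,4,6}; box has {1,2,4,6,7,8} → only 5 remains.
row 1, column 3 = 4: row 1 has {1,2,3,6,7,8}; col 3 has {1,2,3,5,6,7,8,9}; box has {1,3,5,6,7,8} → only 4 remains.
row 1, column 9 = 9: row 1 has {1,2,3,4,6,7,8}; col 9 has {2,4,5,6}; box has {2,4,6,8} → only 9 remains.
row 2, column 1 = 9: row 2 has {1,2,3,4,5,6,8}; col 1 has {1,3,4,6,8}; box has {1,3,4,5,6,7,8} → only 9 remains.
row 2, column 9 = 7: row 2 has {1,2,3,4,5,6,8,9}; col 9 has {2,4,5,6,9}; box has {2,4,6,8,9} → only 7 remains.
row 3, column 1 = 2: row 3 has {4,5,6}; col 1 has {1,3,4,6,8,9}; box has {1,3,4,5,6,7,8,9} → only 2 remains.
row 3, column 4 = 9: row 3 has {2,4,5,6}; col 4 has {1,2,3,5,6,7,8}; box has {1,2,3,4,5,6} → only 9 remains.
row 3, column 5 = 7: row 3 has {2,4,5,6,9}; col 5 has {1,2,3,4,5,6,8,9}; box has {1,2,3,4,5,6,9} → only 7 remains.
row 3, column 6 = 8: row 3 has {2,4,5,6,7,9}; col 6 has {2,3,4,6,7,9}; box has {1,2,3,4,5,6,7,9} → only 8 remains.
row 5, column 4 = 4: row 5 has {1,2,6,8,9}; col 4 has {1,2,3,5,6,7,8,9}; box has {1,2,3,5,6,7,8,9} → only 4 remains.
row 5, column 7 = 3: row 5 has {1,2,4,6,8,9}; col 7 has {1,2,4,5,6,7,8,9}; box has {2,4,5,6,9} → only 3 remains.
row 5, column 8 = 7: row 5 has {1,2,3,4,6,8,9}; col 8 has {2,4,6,8}; box has {2,3,4,5,6,9} → only 7 remains.
row 6, column 1 = 7: row 6 has {2,3,4,5,6,9}; col 1 has {1,2,3,4,6,8,9}; box has {1,2,3,4,6,8,9} → only 7 remains.
row 6, column 8 = 1: row 6 has {2,3,4,5,6,7,9}; col 8 has {2,4,6,7,8}; box has {2,3,4,5,6,7,9} → only 1 remains.
row 6, column 9 = 8: row 6 has {1,2,3,4,5,6,7,9}; col 9 has {2,4,5,6,7,9}; box has {1,2,3,4,5,6,7,9} → only 8 remains.
row 7, column 6 = 5: row 7 has {1,2,3,4,6,7,8,9}; col 6 has {2,3,4,6,7,8,9}; box has {2,3,4,6,7,8,9} → only 5 remains.
row 8, column 9 = 3: row 8 has {1,2,4,5,6,7,8}; col 9 has {2,4,5,6,7,8,9}; box has {1,2,4,5,6,7,8} → only 3 remains.
row 9, column 6 = 1: row 9 has {2,3,4,5,6,7,8,9}; col 6 has {2,3,4,5,6,7,8,9}; box has {2,3,4,5,6,7,8,9} → only 1 remains.
row 1, column 8 = 5: row 1 has {1,2,3,4,6,7,8,9}; col 8 has {1,2,4,6,7,8}; box has {2,4,6,7,8,9} → only 5 remains.
row 3, column 8 = 3: row 3 has {2,4,5,6,7,8,9}; col 8 has {1,2,4,5,6,7,8}; box has {2,4,5,6,7,8,9} → only 3 remains.
row 3, column 9 = 1: row 3 has {2,3,4,5,6,7,8,9}; col 9 has {2,3,4,5,6,7,8,9}; box has {2,3,4,5,6,7,8,9} → only 1 remains.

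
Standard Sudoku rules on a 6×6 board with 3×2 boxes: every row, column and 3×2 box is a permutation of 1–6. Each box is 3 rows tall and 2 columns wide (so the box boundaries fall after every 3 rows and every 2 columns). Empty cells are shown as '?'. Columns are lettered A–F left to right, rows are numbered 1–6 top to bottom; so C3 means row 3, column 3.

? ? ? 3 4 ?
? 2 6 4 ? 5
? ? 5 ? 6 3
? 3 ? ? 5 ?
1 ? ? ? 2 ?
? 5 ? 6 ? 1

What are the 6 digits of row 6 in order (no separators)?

F1 = 2 (sole candidate).
A2 = 3 (sole candidate).
E2 = 1 (sole candidate).
A3 = 4 (sole candidate).
B3 = 1 (sole candidate).
D3 = 2 (sole candidate).
D4 = 1 (sole candidate).
D5 = 5 (sole candidate).
A6 = 2: row 6 has {1,5,6}; col 1 has {1,3,4}; box has {1,3,5} → only 2 remains.
E6 = 3: row 6 has {1,2,5,6}; col 5 has {1,2,4,5,6}; box has {1,2,5} → only 3 remains.
B1 = 6 (sole candidate).
C1 = 1 (sole candidate).
A4 = 6 (sole candidate).
F4 = 4 (sole candidate).
B5 = 4 (sole candidate).
C5 = 3 (sole candidate).
F5 = 6 (sole candidate).
C6 = 4: row 6 has {1,2,3,5,6}; col 3 has {1,3,5,6}; box has {1,3,5,6} → only 4 remains.

254631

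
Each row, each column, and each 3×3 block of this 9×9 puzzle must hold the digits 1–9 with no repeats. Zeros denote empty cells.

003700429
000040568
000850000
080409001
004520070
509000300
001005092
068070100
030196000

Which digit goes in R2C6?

3

R1C6 = 1: row 1 has {2,3,4,7,9}; col 6 has {5,6,9}; box has {4,5,7,8} → only 1 remains.
R3C7 = 7: row 3 has {5,8}; col 7 has {1,3,4,5}; box has {2,4,5,6,8,9} → only 7 remains.
R3C9 = 3: row 3 has {5,7,8}; col 9 has {1,2,8,9}; box has {2,4,5,6,7,8,9} → only 3 remains.
R4C8 = 5: row 4 has {1,4,8,9}; col 8 has {2,6,7,9}; box has {1,3,7} → only 5 remains.
R5C2 = 1: row 5 has {2,4,5,7}; col 2 has {3,6,8}; box has {4,5,8,9} → only 1 remains.
R5C9 = 6: row 5 has {1,2,4,5,7}; col 9 has {1,2,3,8,9}; box has {1,3,5,7} → only 6 remains.
R6C4 = 6: row 6 has {3,5,9}; col 4 has {1,4,5,7,8}; box has {2,4,5,9} → only 6 remains.
R6C9 = 4: row 6 has {3,5,6,9}; col 9 has {1,2,3,6,8,9}; box has {1,3,5,6,7} → only 4 remains.
R7C4 = 3: row 7 has {1,2,5,9}; col 4 has {1,4,5,6,7,8}; box has {1,5,6,7,9} → only 3 remains.
R7C5 = 8: row 7 has {1,2,3,5,9}; col 5 has {2,4,5,7,9}; box has {1,3,5,6,7,9} → only 8 remains.
R7C7 = 6: row 7 has {1,2,3,5,8,9}; col 7 has {1,3,4,5,7}; box has {1,2,9} → only 6 remains.
R8C4 = 2: row 8 has {1,6,7,8}; col 4 has {1,3,4,5,6,7,8}; box has {1,3,5,6,7,8,9} → only 2 remains.
R8C6 = 4: row 8 has {1,2,6,7,8}; col 6 has {1,5,6,9}; box has {1,2,3,5,6,7,8,9} → only 4 remains.
R8C8 = 3: row 8 has {1,2,4,6,7,8}; col 8 has {2,5,6,7,9}; box has {1,2,6,9} → only 3 remains.
R8C9 = 5: row 8 has {1,2,3,4,6,7,8}; col 9 has {1,2,3,4,6,8,9}; box has {1,2,3,6,9} → only 5 remains.
R9C7 = 8: row 9 has {1,3,6,9}; col 7 has {1,3,4,5,6,7}; box has {1,2,3,5,6,9} → only 8 remains.
R9C8 = 4: row 9 has {1,3,6,8,9}; col 8 has {2,3,5,6,7,9}; box has {1,2,3,5,6,8,9} → only 4 remains.
R9C9 = 7: row 9 has {1,3,4,6,8,9}; col 9 has {1,2,3,4,5,6,8,9}; box has {1,2,3,4,5,6,8,9} → only 7 remains.
R1C2 = 5: row 1 has {1,2,3,4,7,9}; col 2 has {1,3,6,8}; box has {3} → only 5 remains.
R1C5 = 6: row 1 has {1,2,3,4,5,7,9}; col 5 has {2,4,5,7,8,9}; box has {1,4,5,7,8} → only 6 remains.
R2C4 = 9: row 2 has {4,5,6,8}; col 4 has {1,2,3,4,5,6,7,8}; box has {1,4,5,6,7,8} → only 9 remains.
R3C6 = 2: row 3 has {3,5,7,8}; col 6 has {1,4,5,6,9}; box has {1,4,5,6,7,8,9} → only 2 remains.
R3C8 = 1: row 3 has {2,3,5,7,8}; col 8 has {2,3,4,5,6,7,9}; box has {2,3,4,5,6,7,8,9} → only 1 remains.
R4C5 = 3: row 4 has {1,4,5,8,9}; col 5 has {2,4,5,6,7,8,9}; box has {2,4,5,6,9} → only 3 remains.
R4C7 = 2: row 4 has {1,3,4,5,8,9}; col 7 has {1,3,4,5,6,7,8}; box has {1,3,4,5,6,7} → only 2 remains.
R5C1 = 3: row 5 has {1,2,4,5,6,7}; col 1 has {5}; box has {1,4,5,8,9} → only 3 remains.
R5C6 = 8: row 5 has {1,2,3,4,5,6,7}; col 6 has {1,2,4,5,6,9}; box has {2,3,4,5,6,9} → only 8 remains.
R5C7 = 9: row 5 has {1,2,3,4,5,6,7,8}; col 7 has {1,2,3,4,5,6,7,8}; box has {1,2,3,4,5,6,7} → only 9 remains.
R6C5 = 1: row 6 has {3,4,5,6,9}; col 5 has {2,3,4,5,6,7,8,9}; box has {2,3,4,5,6,8,9} → only 1 remains.
R6C6 = 7: row 6 has {1,3,4,5,6,9}; col 6 has {1,2,4,5,6,8,9}; box has {1,2,3,4,5,6,8,9} → only 7 remains.
R6C8 = 8: row 6 has {1,3,4,5,6,7,9}; col 8 has {1,2,3,4,5,6,7,9}; box has {1,2,3,4,5,6,7,9} → only 8 remains.
R8C1 = 9: row 8 has {1,2,3,4,5,6,7,8}; col 1 has {3,5}; box has {1,3,6,8} → only 9 remains.
R9C1 = 2: row 9 has {1,3,4,6,7,8,9}; col 1 has {3,5,9}; box has {1,3,6,8,9} → only 2 remains.
R9C3 = 5: row 9 has {1,2,3,4,6,7,8,9}; col 3 has {1,3,4,8,9}; box has {1,2,3,6,8,9} → only 5 remains.
R1C1 = 8: row 1 has {1,2,3,4,5,6,7,9}; col 1 has {2,3,5,9}; box has {3,5} → only 8 remains.
R2C6 = 3: row 2 has {4,5,6,8,9}; col 6 has {1,2,4,5,6,7,8,9}; box has {1,2,4,5,6,7,8,9} → only 3 remains.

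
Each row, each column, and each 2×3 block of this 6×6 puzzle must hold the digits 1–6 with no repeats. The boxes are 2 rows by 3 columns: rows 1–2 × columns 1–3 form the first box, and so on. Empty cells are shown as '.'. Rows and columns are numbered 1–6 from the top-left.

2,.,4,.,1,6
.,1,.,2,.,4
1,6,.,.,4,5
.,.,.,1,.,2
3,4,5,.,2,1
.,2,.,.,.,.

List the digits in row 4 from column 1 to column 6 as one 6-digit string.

r3c4 = 3: row 3 has {1,4,5,6}; col 4 has {1,2}; box has {1,2,4,5} → only 3 remains.
r4c3 = 3: row 4 has {1,2}; col 3 has {4,5}; box has {1,6} → only 3 remains.
r4c5 = 6: row 4 has {1,2,3}; col 5 has {1,2,4}; box has {1,2,3,4,5} → only 6 remains.
r5c4 = 6: row 5 has {1,2,3,4,5}; col 4 has {1,2,3}; box has {1,2} → only 6 remains.
r6c1 = 6: row 6 has {2}; col 1 has {1,2,3}; box has {2,3,4,5} → only 6 remains.
r6c3 = 1: row 6 has {2,6}; col 3 has {3,4,5}; box has {2,3,4,5,6} → only 1 remains.
r6c6 = 3: row 6 has {1,2,6}; col 6 has {1,2,4,5,6}; box has {1,2,6} → only 3 remains.
r1c4 = 5: row 1 has {1,2,4,6}; col 4 has {1,2,3,6}; box has {1,2,4,6} → only 5 remains.
r2c1 = 5: row 2 has {1,2,4}; col 1 has {1,2,3,6}; box has {1,2,4} → only 5 remains.
r2c3 = 6: row 2 has {1,2,4,5}; col 3 has {1,3,4,5}; box has {1,2,4,5} → only 6 remains.
r2c5 = 3: row 2 has {1,2,4,5,6}; col 5 has {1,2,4,6}; box has {1,2,4,5,6} → only 3 remains.
r3c3 = 2: row 3 has {1,3,4,5,6}; col 3 has {1,3,4,5,6}; box has {1,3,6} → only 2 remains.
r4c1 = 4: row 4 has {1,2,3,6}; col 1 has {1,2,3,5,6}; box has {1,2,3,6} → only 4 remains.
r4c2 = 5: row 4 has {1,2,3,4,6}; col 2 has {1,2,4,6}; box has {1,2,3,4,6} → only 5 remains.

453162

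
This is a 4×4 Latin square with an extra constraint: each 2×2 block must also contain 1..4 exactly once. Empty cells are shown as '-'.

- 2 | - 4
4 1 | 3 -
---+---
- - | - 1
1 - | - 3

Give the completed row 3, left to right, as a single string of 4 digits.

row 1, column 1 = 3 (sole candidate).
row 1, column 3 = 1 (sole candidate).
row 2, column 4 = 2 (sole candidate).
row 3, column 1 = 2: row 3 has {1}; col 1 has {1,3,4}; box has {1} → only 2 remains.
row 3, column 3 = 4: row 3 has {1,2}; col 3 has {1,3}; box has {1,3} → only 4 remains.
row 4, column 2 = 4 (sole candidate).
row 4, column 3 = 2 (sole candidate).
row 3, column 2 = 3: row 3 has {1,2,4}; col 2 has {1,2,4}; box has {1,2,4} → only 3 remains.

2341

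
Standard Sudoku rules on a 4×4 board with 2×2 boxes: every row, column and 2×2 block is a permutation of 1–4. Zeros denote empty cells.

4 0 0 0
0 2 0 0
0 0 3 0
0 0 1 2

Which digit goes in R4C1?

R1C3 = 2: row 1 has {4}; col 3 has {1,3}; box has {} → only 2 remains.
R2C3 = 4: row 2 has {2}; col 3 has {1,2,3}; box has {2} → only 4 remains.
R3C4 = 4: row 3 has {3}; col 4 has {2}; box has {1,2,3} → only 4 remains.
R4C1 = 3: row 4 has {1,2}; col 1 has {4}; box has {} → only 3 remains.

3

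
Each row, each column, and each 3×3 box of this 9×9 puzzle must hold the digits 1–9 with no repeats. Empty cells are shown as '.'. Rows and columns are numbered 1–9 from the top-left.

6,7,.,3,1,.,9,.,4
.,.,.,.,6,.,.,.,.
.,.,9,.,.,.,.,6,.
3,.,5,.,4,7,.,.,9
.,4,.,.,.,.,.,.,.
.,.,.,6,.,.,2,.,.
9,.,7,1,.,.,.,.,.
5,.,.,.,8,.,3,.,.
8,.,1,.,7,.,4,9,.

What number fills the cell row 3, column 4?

7

row 6, column 3 = 8: row 6 has {2,6}; col 3 has {1,5,7,9}; box has {3,4,5} → only 8 remains.
row 1, column 3 = 2: row 1 has {1,3,4,6,7,9}; col 3 has {1,5,7,8,9}; box has {6,7,9} → only 2 remains.
row 5, column 3 = 6: row 5 has {4}; col 3 has {1,2,5,7,8,9}; box has {3,4,5,8} → only 6 remains.
row 8, column 3 = 4: row 8 has {3,5,8}; col 3 has {1,2,5,6,7,8,9}; box has {1,5,7,8,9} → only 4 remains.
row 2, column 3 = 3: row 2 has {6}; col 3 has {1,2,4,5,6,7,8,9}; box has {2,6,7,9} → only 3 remains.
row 3, column 9 = 3: in row 3, 3 can only go here (every other open cell in that row sees a 3).
row 4, column 7 = 6: in row 4, 6 can only go here (every other open cell in that row sees a 6).
row 6, column 8 = 4: in row 6, 4 can only go here (every other open cell in that row sees a 4).
row 7, column 6 = 4: in row 7, 4 can only go here (every other open cell in that row sees a 4).
row 5, column 1 = 2: in column 1, 2 can only go here (every other open cell in that column sees a 2).
row 4, column 2 = 1: row 4 has {3,4,5,6,7,9}; col 2 has {4,7}; box has {2,3,4,5,6,8} → only 1 remains.
row 4, column 8 = 8: row 4 has {1,3,4,5,6,7,9}; col 8 has {4,6,9}; box has {2,4,6,9} → only 8 remains.
row 6, column 1 = 7: row 6 has {2,4,6,8}; col 1 has {2,3,5,6,8,9}; box has {1,2,3,4,5,6,8} → only 7 remains.
row 6, column 2 = 9: row 6 has {2,4,6,7,8}; col 2 has {1,4,7}; box has {1,2,3,4,5,6,7,8} → only 9 remains.
row 1, column 8 = 5: row 1 has {1,2,3,4,6,7,9}; col 8 has {4,6,8,9}; box has {3,4,6,9} → only 5 remains.
row 4, column 4 = 2: row 4 has {1,3,4,5,6,7,8,9}; col 4 has {1,3,6}; box has {4,6,7} → only 2 remains.
row 7, column 8 = 2: row 7 has {1,4,7,9}; col 8 has {4,5,6,8,9}; box has {3,4,9} → only 2 remains.
row 8, column 4 = 9: row 8 has {3,4,5,8}; col 4 has {1,2,3,6}; box has {1,4,7,8} → only 9 remains.
row 9, column 4 = 5: row 9 has {1,4,7,8,9}; col 4 has {1,2,3,6,9}; box has {1,4,7,8,9} → only 5 remains.
row 9, column 9 = 6: row 9 has {1,4,5,7,8,9}; col 9 has {3,4,9}; box has {2,3,4,9} → only 6 remains.
row 1, column 6 = 8: row 1 has {1,2,3,4,5,6,7,9}; col 6 has {4,7}; box has {1,3,6} → only 8 remains.
row 5, column 4 = 8: row 5 has {2,4,6}; col 4 has {1,2,3,5,6,9}; box has {2,4,6,7} → only 8 remains.
row 7, column 5 = 3: row 7 has {1,2,4,7,9}; col 5 has {1,4,6,7,8}; box has {1,4,5,7,8,9} → only 3 remains.
row 9, column 6 = 2: row 9 has {1,4,5,6,7,8,9}; col 6 has {4,7,8}; box has {1,3,4,5,7,8,9} → only 2 remains.
row 3, column 6 = 5: row 3 has {3,6,9}; col 6 has {2,4,7,8}; box has {1,3,6,8} → only 5 remains.
row 6, column 5 = 5: row 6 has {2,4,6,7,8,9}; col 5 has {1,3,4,6,7,8}; box has {2,4,6,7,8} → only 5 remains.
row 6, column 9 = 1: row 6 has {2,4,5,6,7,8,9}; col 9 has {3,4,6,9}; box has {2,4,6,8,9} → only 1 remains.
row 7, column 2 = 6: row 7 has {1,2,3,4,7,9}; col 2 has {1,4,7,9}; box has {1,4,5,7,8,9} → only 6 remains.
row 8, column 2 = 2: row 8 has {3,4,5,8,9}; col 2 has {1,4,6,7,9}; box has {1,4,5,6,7,8,9} → only 2 remains.
row 8, column 6 = 6: row 8 has {2,3,4,5,8,9}; col 6 has {2,4,5,7,8}; box has {1,2,3,4,5,7,8,9} → only 6 remains.
row 8, column 9 = 7: row 8 has {2,3,4,5,6,8,9}; col 9 has {1,3,4,6,9}; box has {2,3,4,6,9} → only 7 remains.
row 9, column 2 = 3: row 9 has {1,2,4,5,6,7,8,9}; col 2 has {1,2,4,6,7,9}; box has {1,2,4,5,6,7,8,9} → only 3 remains.
row 2, column 6 = 9: row 2 has {3,6}; col 6 has {2,4,5,6,7,8}; box has {1,3,5,6,8} → only 9 remains.
row 3, column 2 = 8: row 3 has {3,5,6,9}; col 2 has {1,2,3,4,6,7,9}; box has {2,3,6,7,9} → only 8 remains.
row 3, column 5 = 2: row 3 has {3,5,6,8,9}; col 5 has {1,3,4,5,6,7,8}; box has {1,3,5,6,8,9} → only 2 remains.
row 5, column 5 = 9: row 5 has {2,4,6,8}; col 5 has {1,2,3,4,5,6,7,8}; box has {2,4,5,6,7,8} → only 9 remains.
row 5, column 9 = 5: row 5 has {2,4,6,8,9}; col 9 has {1,3,4,6,7,9}; box has {1,2,4,6,8,9} → only 5 remains.
row 6, column 6 = 3: row 6 has {1,2,4,5,6,7,8,9}; col 6 has {2,4,5,6,7,8,9}; box has {2,4,5,6,7,8,9} → only 3 remains.
row 7, column 9 = 8: row 7 has {1,2,3,4,6,7,9}; col 9 has {1,3,4,5,6,7,9}; box has {2,3,4,6,7,9} → only 8 remains.
row 8, column 8 = 1: row 8 has {2,3,4,5,6,7,8,9}; col 8 has {2,4,5,6,8,9}; box has {2,3,4,6,7,8,9} → only 1 remains.
row 2, column 2 = 5: row 2 has {3,6,9}; col 2 has {1,2,3,4,6,7,8,9}; box has {2,3,6,7,8,9} → only 5 remains.
row 2, column 8 = 7: row 2 has {3,5,6,9}; col 8 has {1,2,4,5,6,8,9}; box has {3,4,5,6,9} → only 7 remains.
row 2, column 9 = 2: row 2 has {3,5,6,7,9}; col 9 has {1,3,4,5,6,7,8,9}; box has {3,4,5,6,7,9} → only 2 remains.
row 3, column 7 = 1: row 3 has {2,3,5,6,8,9}; col 7 has {2,3,4,6,9}; box has {2,3,4,5,6,7,9} → only 1 remains.
row 5, column 6 = 1: row 5 has {2,4,5,6,8,9}; col 6 has {2,3,4,5,6,7,8,9}; box has {2,3,4,5,6,7,8,9} → only 1 remains.
row 5, column 7 = 7: row 5 has {1,2,4,5,6,8,9}; col 7 has {1,2,3,4,6,9}; box has {1,2,4,5,6,8,9} → only 7 remains.
row 5, column 8 = 3: row 5 has {1,2,4,5,6,7,8,9}; col 8 has {1,2,4,5,6,7,8,9}; box has {1,2,4,5,6,7,8,9} → only 3 remains.
row 7, column 7 = 5: row 7 has {1,2,3,4,6,7,8,9}; col 7 has {1,2,3,4,6,7,9}; box has {1,2,3,4,6,7,8,9} → only 5 remains.
row 2, column 4 = 4: row 2 has {2,3,5,6,7,9}; col 4 has {1,2,3,5,6,8,9}; box has {1,2,3,5,6,8,9} → only 4 remains.
row 2, column 7 = 8: row 2 has {2,3,4,5,6,7,9}; col 7 has {1,2,3,4,5,6,7,9}; box has {1,2,3,4,5,6,7,9} → only 8 remains.
row 3, column 1 = 4: row 3 has {1,2,3,5,6,8,9}; col 1 has {2,3,5,6,7,8,9}; box has {2,3,5,6,7,8,9} → only 4 remains.
row 3, column 4 = 7: row 3 has {1,2,3,4,5,6,8,9}; col 4 has {1,2,3,4,5,6,8,9}; box has {1,2,3,4,5,6,8,9} → only 7 remains.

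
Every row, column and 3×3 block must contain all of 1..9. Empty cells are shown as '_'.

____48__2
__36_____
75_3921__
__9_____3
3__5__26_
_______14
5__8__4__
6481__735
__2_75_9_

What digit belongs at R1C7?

R1C4 = 7: row 1 has {2,4,8}; col 4 has {1,3,5,6,8}; box has {2,3,4,6,8,9} → only 7 remains.
R1C8 = 5: row 1 has {2,4,7,8}; col 8 has {1,3,6,9}; box has {1,2} → only 5 remains.
R2C6 = 1: row 2 has {3,6}; col 6 has {2,5,8}; box has {2,3,4,6,7,8,9} → only 1 remains.
R7C8 = 2: row 7 has {4,5,8}; col 8 has {1,3,5,6,9}; box has {3,4,5,7,9} → only 2 remains.
R8C5 = 2: row 8 has {1,3,4,5,6,7,8}; col 5 has {4,7,9}; box has {1,5,7,8} → only 2 remains.
R8C6 = 9: row 8 has {1,2,3,4,5,6,7,8}; col 6 has {1,2,5,8}; box has {1,2,5,7,8} → only 9 remains.
R9C1 = 1: row 9 has {2,5,7,9}; col 1 has {3,5,6,7}; box has {2,4,5,6,8} → only 1 remains.
R9C2 = 3: row 9 has {1,2,5,7,9}; col 2 has {4,5}; box has {1,2,4,5,6,8} → only 3 remains.
R9C4 = 4: row 9 has {1,2,3,5,7,9}; col 4 has {1,3,5,6,7,8}; box has {1,2,5,7,8,9} → only 4 remains.
R1C1 = 9: row 1 has {2,4,5,7,8}; col 1 has {1,3,5,6,7}; box has {3,5,7} → only 9 remains.
R2C5 = 5: row 2 has {1,3,6}; col 5 has {2,4,7,9}; box has {1,2,3,4,6,7,8,9} → only 5 remains.
R4C4 = 2: row 4 has {3,9}; col 4 has {1,3,4,5,6,7,8}; box has {5} → only 2 remains.
R6C4 = 9: row 6 has {1,4}; col 4 has {1,2,3,4,5,6,7,8}; box has {2,5} → only 9 remains.
R7C3 = 7: row 7 has {2,4,5,8}; col 3 has {2,3,8,9}; box has {1,2,3,4,5,6,8} → only 7 remains.
R7C2 = 9: row 7 has {2,4,5,7,8}; col 2 has {3,4,5}; box has {1,2,3,4,5,6,7,8} → only 9 remains.
R1C7 = 3: in row 1, 3 can only go here (every other open cell in that row sees a 3).

3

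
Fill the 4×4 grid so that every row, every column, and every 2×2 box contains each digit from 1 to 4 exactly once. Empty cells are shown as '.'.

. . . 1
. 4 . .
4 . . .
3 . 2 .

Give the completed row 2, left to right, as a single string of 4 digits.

1432

R1C1 = 2 (sole candidate).
R1C2 = 3 (sole candidate).
R1C3 = 4 (sole candidate).
R2C1 = 1: row 2 has {4}; col 1 has {2,3,4}; box has {2,3,4} → only 1 remains.
R2C3 = 3: row 2 has {1,4}; col 3 has {2,4}; box has {1,4} → only 3 remains.
R2C4 = 2: row 2 has {1,3,4}; col 4 has {1}; box has {1,3,4} → only 2 remains.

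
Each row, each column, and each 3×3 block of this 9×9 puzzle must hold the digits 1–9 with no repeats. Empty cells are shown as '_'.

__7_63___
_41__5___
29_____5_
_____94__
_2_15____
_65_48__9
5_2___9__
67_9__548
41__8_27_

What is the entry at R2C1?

R1C1 = 8: row 1 has {3,6,7}; col 1 has {2,4,5,6}; box has {1,2,4,7,9} → only 8 remains.
R1C2 = 5: row 1 has {3,6,7,8}; col 2 has {1,2,4,6,7,9}; box has {1,2,4,7,8,9} → only 5 remains.
R1C7 = 1: row 1 has {3,5,6,7,8}; col 7 has {2,4,5,9}; box has {5} → only 1 remains.
R2C1 = 3: row 2 has {1,4,5}; col 1 has {2,4,5,6,8}; box has {1,2,4,5,7,8,9} → only 3 remains.

3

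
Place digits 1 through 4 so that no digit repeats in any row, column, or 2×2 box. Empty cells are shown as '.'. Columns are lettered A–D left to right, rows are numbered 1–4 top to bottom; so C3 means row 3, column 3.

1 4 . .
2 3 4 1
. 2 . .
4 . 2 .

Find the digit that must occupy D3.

4

C1 = 3: row 1 has {1,4}; col 3 has {2,4}; box has {1,4} → only 3 remains.
D1 = 2: row 1 has {1,3,4}; col 4 has {1}; box has {1,3,4} → only 2 remains.
A3 = 3: row 3 has {2}; col 1 has {1,2,4}; box has {2,4} → only 3 remains.
C3 = 1: row 3 has {2,3}; col 3 has {2,3,4}; box has {2} → only 1 remains.
D3 = 4: row 3 has {1,2,3}; col 4 has {1,2}; box has {1,2} → only 4 remains.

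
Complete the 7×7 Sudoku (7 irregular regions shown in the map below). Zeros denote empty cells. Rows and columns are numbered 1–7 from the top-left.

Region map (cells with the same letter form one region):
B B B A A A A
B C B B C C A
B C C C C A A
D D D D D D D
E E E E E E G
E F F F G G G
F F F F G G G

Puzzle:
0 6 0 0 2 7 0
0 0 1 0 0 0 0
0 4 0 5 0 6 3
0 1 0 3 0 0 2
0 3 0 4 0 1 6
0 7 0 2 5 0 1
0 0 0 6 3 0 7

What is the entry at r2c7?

5

r1c4 = 1: row 1 has {2,6,7}; col 4 has {2,3,4,5,6}; region has {2,3,6,7} → only 1 remains.
r2c2 = 2: row 2 has {1}; col 2 has {1,3,4,6,7}; region has {4,5} → only 2 remains.
r2c4 = 7: row 2 has {1,2}; col 4 has {1,2,3,4,5,6}; region has {1,6} → only 7 remains.
r2c5 = 6: row 2 has {1,2,7}; col 5 has {2,3,5}; region has {2,4,5} → only 6 remains.
r2c6 = 3: row 2 has {1,2,6,7}; col 6 has {1,6,7}; region has {2,4,5,6} → only 3 remains.
r3c1 = 2: row 3 has {3,4,5,6}; col 1 has {}; region has {1,6,7} → only 2 remains.
r3c3 = 7: row 3 has {2,3,4,5,6}; col 3 has {1}; region has {2,3,4,5,6} → only 7 remains.
r3c5 = 1: row 3 has {2,3,4,5,6,7}; col 5 has {2,3,5,6}; region has {2,3,4,5,6,7} → only 1 remains.
r5c5 = 7: row 5 has {1,3,4,6}; col 5 has {1,2,3,5,6}; region has {1,3,4} → only 7 remains.
r6c1 = 6: row 6 has {1,2,5,7}; col 1 has {2}; region has {1,3,4,7} → only 6 remains.
r6c6 = 4: row 6 has {1,2,5,6,7}; col 6 has {1,3,6,7}; region has {1,3,5,6,7} → only 4 remains.
r7c2 = 5: row 7 has {3,6,7}; col 2 has {1,2,3,4,6,7}; region has {2,6,7} → only 5 remains.
r7c3 = 4: row 7 has {3,5,6,7}; col 3 has {1,7}; region has {2,5,6,7} → only 4 remains.
r7c6 = 2: row 7 has {3,4,5,6,7}; col 6 has {1,3,4,6,7}; region has {1,3,4,5,6,7} → only 2 remains.
r4c5 = 4: row 4 has {1,2,3}; col 5 has {1,2,3,5,6,7}; region has {1,2,3} → only 4 remains.
r4c6 = 5: row 4 has {1,2,3,4}; col 6 has {1,2,3,4,6,7}; region has {1,2,3,4} → only 5 remains.
r5c1 = 5: row 5 has {1,3,4,6,7}; col 1 has {2,6}; region has {1,3,4,6,7} → only 5 remains.
r5c3 = 2: row 5 has {1,3,4,5,6,7}; col 3 has {1,4,7}; region has {1,3,4,5,6,7} → only 2 remains.
r6c3 = 3: row 6 has {1,2,4,5,6,7}; col 3 has {1,2,4,7}; region has {2,4,5,6,7} → only 3 remains.
r7c1 = 1: row 7 has {2,3,4,5,6,7}; col 1 has {2,5,6}; region has {2,3,4,5,6,7} → only 1 remains.
r1c3 = 5: row 1 has {1,2,6,7}; col 3 has {1,2,3,4,7}; region has {1,2,6,7} → only 5 remains.
r1c7 = 4: row 1 has {1,2,5,6,7}; col 7 has {1,2,3,6,7}; region has {1,2,3,6,7} → only 4 remains.
r2c1 = 4: row 2 has {1,2,3,6,7}; col 1 has {1,2,5,6}; region has {1,2,5,6,7} → only 4 remains.
r2c7 = 5: row 2 has {1,2,3,4,6,7}; col 7 has {1,2,3,4,6,7}; region has {1,2,3,4,6,7} → only 5 remains.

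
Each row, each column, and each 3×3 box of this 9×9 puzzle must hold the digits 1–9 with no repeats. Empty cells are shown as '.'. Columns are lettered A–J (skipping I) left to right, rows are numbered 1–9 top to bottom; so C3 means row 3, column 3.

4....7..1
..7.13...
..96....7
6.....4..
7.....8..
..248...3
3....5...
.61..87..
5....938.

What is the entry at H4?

C9 = 4: row 9 has {3,5,8,9}; col 3 has {1,2,7,9}; box has {1,3,5,6} → only 4 remains.
C7 = 8: row 7 has {3,5}; col 3 has {1,2,4,7,9}; box has {1,3,4,5,6} → only 8 remains.
B4 = 8: in row 4, 8 can only go here (every other open cell in that row sees an 8).
D1 = 8: in row 1, 8 can only go here (every other open cell in that row sees an 8).
A3 = 8: in row 3, 8 can only go here (every other open cell in that row sees an 8).
A2 = 2: row 2 has {1,3,7}; col 1 has {3,4,5,6,7,8}; box has {4,7,8,9} → only 2 remains.
B2 = 5: row 2 has {1,2,3,7}; col 2 has {6,8}; box has {2,4,7,8,9} → only 5 remains.
D2 = 9: row 2 has {1,2,3,5,7}; col 4 has {4,6,8}; box has {1,3,6,7,8} → only 9 remains.
G2 = 6: row 2 has {1,2,3,5,7,9}; col 7 has {3,4,7,8}; box has {1,7} → only 6 remains.
H2 = 4: row 2 has {1,2,3,5,6,7,9}; col 8 has {8}; box has {1,6,7} → only 4 remains.
J2 = 8: row 2 has {1,2,3,4,5,6,7,9}; col 9 has {1,3,7}; box has {1,4,6,7} → only 8 remains.
A8 = 9: row 8 has {1,6,7,8}; col 1 has {2,3,4,5,6,7,8}; box has {1,3,4,5,6,8} → only 9 remains.
B1 = 3: row 1 has {1,4,7,8}; col 2 has {5,6,8}; box has {2,4,5,7,8,9} → only 3 remains.
C1 = 6: row 1 has {1,3,4,7,8}; col 3 has {1,2,4,7,8,9}; box has {2,3,4,5,7,8,9} → only 6 remains.
B3 = 1: row 3 has {6,7,8,9}; col 2 has {3,5,6,8}; box has {2,3,4,5,6,7,8,9} → only 1 remains.
A6 = 1: row 6 has {2,3,4,8}; col 1 has {2,3,4,5,6,7,8,9}; box has {2,6,7,8} → only 1 remains.
B6 = 9: row 6 has {1,2,3,4,8}; col 2 has {1,3,5,6,8}; box has {1,2,6,7,8} → only 9 remains.
F6 = 6: row 6 has {1,2,3,4,8,9}; col 6 has {3,5,7,8,9}; box has {4,8} → only 6 remains.
G6 = 5: row 6 has {1,2,3,4,6,8,9}; col 7 has {3,4,6,7,8}; box has {3,4,8} → only 5 remains.
H6 = 7: row 6 has {1,2,3,4,5,6,8,9}; col 8 has {4,8}; box has {3,4,5,8} → only 7 remains.
G3 = 2: row 3 has {1,6,7,8,9}; col 7 has {3,4,5,6,7,8}; box has {1,4,6,7,8} → only 2 remains.
B5 = 4: row 5 has {7,8}; col 2 has {1,3,5,6,8,9}; box has {1,2,6,7,8,9} → only 4 remains.
G1 = 9: row 1 has {1,3,4,6,7,8}; col 7 has {2,3,4,5,6,7,8}; box has {1,2,4,6,7,8} → only 9 remains.
H1 = 5: row 1 has {1,3,4,6,7,8,9}; col 8 has {4,7,8}; box has {1,2,4,6,7,8,9} → only 5 remains.
F3 = 4: row 3 has {1,2,6,7,8,9}; col 6 has {3,5,6,7,8,9}; box has {1,3,6,7,8,9} → only 4 remains.
H3 = 3: row 3 has {1,2,4,6,7,8,9}; col 8 has {4,5,7,8}; box has {1,2,4,5,6,7,8,9} → only 3 remains.
G7 = 1: row 7 has {3,5,8}; col 7 has {2,3,4,5,6,7,8,9}; box has {3,7,8} → only 1 remains.
H8 = 2: row 8 has {1,6,7,8,9}; col 8 has {3,4,5,7,8}; box has {1,3,7,8} → only 2 remains.
J9 = 6: row 9 has {3,4,5,8,9}; col 9 has {1,3,7,8}; box has {1,2,3,7,8} → only 6 remains.
E1 = 2: row 1 has {1,3,4,5,6,7,8,9}; col 5 has {1,8}; box has {1,3,4,6,7,8,9} → only 2 remains.
E3 = 5: row 3 has {1,2,3,4,6,7,8,9}; col 5 has {1,2,8}; box has {1,2,3,4,6,7,8,9} → only 5 remains.
H7 = 9: row 7 has {1,3,5,8}; col 8 has {2,3,4,5,7,8}; box has {1,2,3,6,7,8} → only 9 remains.
J7 = 4: row 7 has {1,3,5,8,9}; col 9 has {1,3,6,7,8}; box has {1,2,3,6,7,8,9} → only 4 remains.
D8 = 3: row 8 has {1,2,6,7,8,9}; col 4 has {4,6,8,9}; box has {5,8,9} → only 3 remains.
E8 = 4: row 8 has {1,2,3,6,7,8,9}; col 5 has {1,2,5,8}; box has {3,5,8,9} → only 4 remains.
J8 = 5: row 8 has {1,2,3,4,6,7,8,9}; col 9 has {1,3,4,6,7,8}; box has {1,2,3,4,6,7,8,9} → only 5 remains.
E9 = 7: row 9 has {3,4,5,6,8,9}; col 5 has {1,2,4,5,8}; box has {3,4,5,8,9} → only 7 remains.
H4 = 1: row 4 has {4,6,8}; col 8 has {2,3,4,5,7,8,9}; box has {3,4,5,7,8} → only 1 remains.

1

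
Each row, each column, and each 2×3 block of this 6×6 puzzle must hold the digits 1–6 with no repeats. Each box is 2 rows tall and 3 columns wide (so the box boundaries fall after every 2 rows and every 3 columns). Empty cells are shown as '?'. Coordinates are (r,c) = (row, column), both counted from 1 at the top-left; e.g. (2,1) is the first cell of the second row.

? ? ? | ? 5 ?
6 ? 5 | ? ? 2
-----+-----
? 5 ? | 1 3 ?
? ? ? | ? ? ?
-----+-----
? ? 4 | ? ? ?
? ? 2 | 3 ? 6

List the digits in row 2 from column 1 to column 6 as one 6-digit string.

635412

(2,4) = 4: row 2 has {2,5,6}; col 4 has {1,3}; box has {2,5} → only 4 remains.
(2,5) = 1: row 2 has {2,4,5,6}; col 5 has {3,5}; box has {2,4,5} → only 1 remains.
(3,3) = 6 (sole candidate).
(3,6) = 4 (sole candidate).
(4,6) = 5 (sole candidate).
(5,5) = 2 (sole candidate).
(5,6) = 1 (sole candidate).
(6,2) = 1 (sole candidate).
(6,5) = 4 (sole candidate).
(1,4) = 6 (sole candidate).
(1,6) = 3 (sole candidate).
(2,2) = 3: row 2 has {1,2,4,5,6}; col 2 has {1,5}; box has {5,6} → only 3 remains.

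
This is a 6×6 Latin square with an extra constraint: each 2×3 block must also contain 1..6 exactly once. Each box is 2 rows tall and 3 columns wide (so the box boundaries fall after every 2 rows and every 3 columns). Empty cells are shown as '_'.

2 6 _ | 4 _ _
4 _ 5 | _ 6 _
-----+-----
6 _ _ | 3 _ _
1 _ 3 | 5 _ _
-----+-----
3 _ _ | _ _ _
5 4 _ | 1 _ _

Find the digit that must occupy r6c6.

3

r1c3 = 1 (sole candidate).
r2c2 = 3 (sole candidate).
r2c4 = 2 (sole candidate).
r2c6 = 1 (sole candidate).
r4c2 = 2 (sole candidate).
r4c5 = 4 (sole candidate).
r4c6 = 6 (sole candidate).
r5c2 = 1 (sole candidate).
r5c4 = 6 (sole candidate).
r3c2 = 5 (sole candidate).
r3c3 = 4 (sole candidate).
r3c6 = 2 (sole candidate).
r5c3 = 2 (sole candidate).
r5c5 = 5 (sole candidate).
r5c6 = 4 (sole candidate).
r6c3 = 6 (sole candidate).
r6c6 = 3: row 6 has {1,4,5,6}; col 6 has {1,2,4,6}; box has {1,4,5,6} → only 3 remains.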